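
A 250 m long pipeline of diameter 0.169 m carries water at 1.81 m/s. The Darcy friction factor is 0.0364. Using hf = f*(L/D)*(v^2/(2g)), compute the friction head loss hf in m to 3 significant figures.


hf = 0.0364 * (250/0.169) * (1.81^2 / (2*9.81))
hf = 8.99 m
Therefore the friction head loss hf = 8.99 m.


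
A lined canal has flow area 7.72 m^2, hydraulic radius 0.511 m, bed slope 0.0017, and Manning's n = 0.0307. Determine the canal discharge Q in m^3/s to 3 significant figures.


Approach: apply Manning's equation, Q = (1/n)*A*R^(2/3)*S^(1/2).
Q = (1/0.0307) * 7.72 * 0.511^(2/3) * 0.0017^(1/2) = 6.63 m^3/s
Therefore the canal discharge Q = 6.63 m^3/s.


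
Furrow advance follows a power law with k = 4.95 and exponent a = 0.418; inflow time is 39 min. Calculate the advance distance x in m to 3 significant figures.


Approach: apply the power-law advance function, x = k*t^a.
x = 4.95 * 39^0.418 = 22.9 m
Therefore the advance distance x = 22.9 m.


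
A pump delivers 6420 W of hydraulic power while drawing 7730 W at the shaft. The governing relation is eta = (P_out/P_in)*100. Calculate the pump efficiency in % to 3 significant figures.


eta = (6420 / 7730) * 100 = 83.1 %
Therefore the pump efficiency = 83.1 %.


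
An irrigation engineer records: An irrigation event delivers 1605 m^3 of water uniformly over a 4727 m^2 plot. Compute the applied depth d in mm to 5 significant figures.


Approach: apply depth from volume over area, d = (V/A)*1000.
d = (1605 / 4727) * 1000 = 339.54 mm
Therefore the applied depth d = 339.54 mm.


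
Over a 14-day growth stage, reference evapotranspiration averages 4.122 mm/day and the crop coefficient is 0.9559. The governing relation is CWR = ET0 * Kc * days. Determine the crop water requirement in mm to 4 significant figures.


CWR = 4.122 * 0.9559 * 14 = 55.16 mm
Therefore the crop water requirement = 55.16 mm.


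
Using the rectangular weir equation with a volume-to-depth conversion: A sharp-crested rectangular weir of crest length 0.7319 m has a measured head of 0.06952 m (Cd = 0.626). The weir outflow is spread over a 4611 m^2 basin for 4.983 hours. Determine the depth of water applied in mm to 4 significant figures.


Approach: apply the rectangular weir equation with a volume-to-depth conversion, Q = (2/3)*Cd*L*sqrt(2g)*H^1.5; d = Q*t/A * 1000.
Step 1 — weir discharge:
  Q = (2/3)*0.626*0.7319*sqrt(2*9.81)*0.06952^1.5 = 0.0247998 m^3/s
Step 2 — volume: V = 0.0247998 * 4.983*3600 = 444.879 m^3
Step 3 — depth: d = V/A * 1000 = 444.879/4611 * 1000 = 96.48 mm
Therefore the depth of water applied = 96.48 mm.


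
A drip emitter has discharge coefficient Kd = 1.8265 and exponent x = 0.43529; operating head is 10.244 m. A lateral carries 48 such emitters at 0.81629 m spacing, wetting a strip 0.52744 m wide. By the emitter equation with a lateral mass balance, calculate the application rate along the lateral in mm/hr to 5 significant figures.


Approach: apply the emitter equation with a lateral mass balance, q = Kd*h^x; Q = n*q; rate = Q/(n*spacing*width).
Step 1 — single emitter flow (q = Kd*h^x):
  q = 1.8265 * 10.244^0.43529 = 5.028830 L/hr
Step 2 — total lateral flow: Q = 48 * 5.028830 = 241.3839 L/hr
Step 3 — wetted area: A = 48 * 0.81629 * 0.52744 = 20.66611 m^2
Step 4 — application rate: Q/A = 241.3839/20.66611 = 11.680 mm/hr
Therefore the application rate along the lateral = 11.680 mm/hr.


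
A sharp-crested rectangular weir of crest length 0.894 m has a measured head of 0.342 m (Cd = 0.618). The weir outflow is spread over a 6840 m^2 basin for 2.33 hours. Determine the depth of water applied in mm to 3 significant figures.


Approach: apply the rectangular weir equation with a volume-to-depth conversion, Q = (2/3)*Cd*L*sqrt(2g)*H^1.5; d = Q*t/A * 1000.
Step 1 — weir discharge:
  Q = (2/3)*0.618*0.894*sqrt(2*9.81)*0.342^1.5 = 0.32630 m^3/s
Step 2 — volume: V = 0.32630 * 2.33*3600 = 2737.0 m^3
Step 3 — depth: d = V/A * 1000 = 2737.0/6840 * 1000 = 400 mm
Therefore the depth of water applied = 400 mm.


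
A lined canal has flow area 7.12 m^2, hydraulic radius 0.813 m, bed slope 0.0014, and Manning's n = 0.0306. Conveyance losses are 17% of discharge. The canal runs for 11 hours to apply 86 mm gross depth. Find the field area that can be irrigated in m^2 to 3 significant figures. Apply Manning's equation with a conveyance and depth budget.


Approach: apply Manning's equation with a conveyance and depth budget, Q = (1/n)*A*R^(2/3)*S^(1/2); Q_field = Q*(1-loss); Area = Q_field*t/(d/1000).
Step 1 — canal discharge (Manning's equation):
  Q = (1/0.0306) * 7.12 * 0.813^(2/3) * 0.0014^(1/2) = 7.5837 m^3/s
Step 2 — delivered flow: Q_field = 7.5837*(1 - 17/100) = 6.2945 m^3/s
Step 3 — volume delivered: V = 6.2945 * 11*3600 = 249260 m^3
Step 4 — area served: A = V / (depth/1000) = 249260 / 0.086 = 2900000 m^2
Therefore the field area that can be irrigated = 2900000 m^2.


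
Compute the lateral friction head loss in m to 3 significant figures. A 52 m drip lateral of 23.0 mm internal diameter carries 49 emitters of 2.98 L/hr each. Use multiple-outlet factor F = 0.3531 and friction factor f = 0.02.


Approach: apply Darcy-Weisbach with the multiple-outlet F-factor, Q = n*q/(3600*1000) m^3/s; v = Q/A; hf = F*f*(L/D)*(v^2/(2g)).
Q = 49*2.98/(3600*1000) = 4.0561e-05 m^3/s
A = pi*(23.0e-3/2)^2 = 4.1548e-04 m^2, so v = Q/A = 0.097626 m/s
hf = 0.3531*0.02*(52/0.0230)*(0.097626^2/(2*9.81)) = 0.00776 m
Therefore the lateral friction head loss = 0.00776 m.


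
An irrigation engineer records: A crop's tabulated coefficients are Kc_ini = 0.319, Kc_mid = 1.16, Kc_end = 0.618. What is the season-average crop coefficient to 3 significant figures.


Approach: apply a simple seasonal average, Kc_avg = (Kc_ini + Kc_mid + Kc_end)/3.
Kc_avg = (0.319 + 1.16 + 0.618)/3 = 0.699
Therefore the season-average crop coefficient = 0.699.


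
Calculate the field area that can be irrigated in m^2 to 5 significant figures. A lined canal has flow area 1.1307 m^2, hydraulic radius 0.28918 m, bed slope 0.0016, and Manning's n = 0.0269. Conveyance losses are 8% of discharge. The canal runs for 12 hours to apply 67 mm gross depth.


Approach: apply Manning's equation with a conveyance and depth budget, Q = (1/n)*A*R^(2/3)*S^(1/2); Q_field = Q*(1-loss); Area = Q_field*t/(d/1000).
Step 1 — canal discharge (Manning's equation):
  Q = (1/0.0269) * 1.1307 * 0.28918^(2/3) * 0.0016^(1/2) = 0.7352481 m^3/s
Step 2 — delivered flow: Q_field = 0.7352481*(1 - 8/100) = 0.6764283 m^3/s
Step 3 — volume delivered: V = 0.6764283 * 12*3600 = 29221.70 m^3
Step 4 — area served: A = V / (depth/1000) = 29221.70 / 0.067 = 436140 m^2
Therefore the field area that can be irrigated = 436140 m^2.


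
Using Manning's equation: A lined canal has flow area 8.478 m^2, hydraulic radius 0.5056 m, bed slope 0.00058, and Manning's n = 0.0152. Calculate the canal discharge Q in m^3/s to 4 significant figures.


Approach: apply Manning's equation, Q = (1/n)*A*R^(2/3)*S^(1/2).
Q = (1/0.0152) * 8.478 * 0.5056^(2/3) * 0.00058^(1/2) = 8.525 m^3/s
Therefore the canal discharge Q = 8.525 m^3/s.


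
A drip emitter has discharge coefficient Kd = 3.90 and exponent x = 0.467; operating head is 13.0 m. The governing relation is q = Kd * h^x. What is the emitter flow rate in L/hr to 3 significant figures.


q = 3.90 * 13.0^0.467 = 12.9 L/hr
Therefore the emitter flow rate = 12.9 L/hr.


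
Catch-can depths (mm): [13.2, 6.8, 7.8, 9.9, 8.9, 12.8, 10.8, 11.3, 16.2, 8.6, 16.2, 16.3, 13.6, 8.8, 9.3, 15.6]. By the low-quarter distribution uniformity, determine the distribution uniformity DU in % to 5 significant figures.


Approach: apply the low-quarter distribution uniformity, DU = (mean of lowest quarter of readings / overall mean)*100.
sorted lowest 4 of 16: [6.8, 7.8, 8.6, 8.8] -> mean = 8.000000 mm
overall mean = 11.63125 mm
DU = (8.000000/11.63125)*100 = 68.780 %
Therefore the distribution uniformity DU = 68.780 %.


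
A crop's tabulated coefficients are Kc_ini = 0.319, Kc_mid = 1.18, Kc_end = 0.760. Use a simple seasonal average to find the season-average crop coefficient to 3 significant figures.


Approach: apply a simple seasonal average, Kc_avg = (Kc_ini + Kc_mid + Kc_end)/3.
Kc_avg = (0.319 + 1.18 + 0.760)/3 = 0.753
Therefore the season-average crop coefficient = 0.753.


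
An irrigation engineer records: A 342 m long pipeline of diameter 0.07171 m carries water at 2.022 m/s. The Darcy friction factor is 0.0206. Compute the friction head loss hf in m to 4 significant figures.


Approach: apply the Darcy-Weisbach equation, hf = f*(L/D)*(v^2/(2g)).
hf = 0.0206 * (342/0.07171) * (2.022^2 / (2*9.81))
hf = 20.47 m
Therefore the friction head loss hf = 20.47 m.


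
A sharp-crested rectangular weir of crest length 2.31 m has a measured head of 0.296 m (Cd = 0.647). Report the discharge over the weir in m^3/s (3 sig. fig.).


Approach: apply the rectangular weir equation, Q = (2/3)*Cd*L*sqrt(2g)*H^1.5.
Q = (2/3)*0.647*2.31*sqrt(2*9.81)*0.296^1.5 = 0.711 m^3/s
Therefore the discharge over the weir = 0.711 m^3/s.


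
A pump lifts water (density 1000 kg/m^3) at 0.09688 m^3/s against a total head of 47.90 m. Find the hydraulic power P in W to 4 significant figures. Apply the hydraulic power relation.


Approach: apply the hydraulic power relation, P = rho*g*Q*H.
P = 1000 * 9.81 * 0.09688 * 47.90 = 45520 W
Therefore the hydraulic power P = 45520 W.


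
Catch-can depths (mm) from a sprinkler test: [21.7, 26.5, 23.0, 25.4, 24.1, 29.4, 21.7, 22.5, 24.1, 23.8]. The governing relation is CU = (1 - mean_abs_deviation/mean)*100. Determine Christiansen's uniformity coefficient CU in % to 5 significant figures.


mean = 24.22000 mm
mean |d_i - mean| = 1.728000 mm
CU = (1 - 1.728000/24.22000)*100 = 92.865 %
Therefore Christiansen's uniformity coefficient CU = 92.865 %.


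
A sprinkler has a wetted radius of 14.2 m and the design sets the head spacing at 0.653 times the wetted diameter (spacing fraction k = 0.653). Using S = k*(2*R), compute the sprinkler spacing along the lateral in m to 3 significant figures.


S = 0.653 * (2 * 14.2) = 18.5 m
Therefore the sprinkler spacing along the lateral = 18.5 m.


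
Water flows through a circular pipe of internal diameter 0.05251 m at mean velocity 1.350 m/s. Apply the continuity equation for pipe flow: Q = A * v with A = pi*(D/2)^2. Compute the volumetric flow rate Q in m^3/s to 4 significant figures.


A = pi*(0.05251/2)^2 = 0.00216558 m^2
Q = 0.00216558 * 1.350 = 0.002924 m^3/s
Therefore the volumetric flow rate Q = 0.002924 m^3/s.


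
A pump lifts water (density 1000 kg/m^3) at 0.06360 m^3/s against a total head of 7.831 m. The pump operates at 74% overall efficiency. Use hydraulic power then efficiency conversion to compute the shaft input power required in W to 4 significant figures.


Approach: apply hydraulic power then efficiency conversion, P = rho*g*Q*H; P_in = P/eta.
Step 1 — hydraulic power (P = rho*g*Q*H):
  P = 1000 * 9.81 * 0.06360 * 7.831 = 4885.89 W
Step 2 — input power: P_in = P/eta = 4885.89 / 0.74 = 6603 W
Therefore the shaft input power required = 6603 W.


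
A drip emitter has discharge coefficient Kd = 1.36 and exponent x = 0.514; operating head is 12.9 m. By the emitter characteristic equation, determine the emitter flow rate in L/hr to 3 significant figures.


Approach: apply the emitter characteristic equation, q = Kd * h^x.
q = 1.36 * 12.9^0.514 = 5.06 L/hr
Therefore the emitter flow rate = 5.06 L/hr.


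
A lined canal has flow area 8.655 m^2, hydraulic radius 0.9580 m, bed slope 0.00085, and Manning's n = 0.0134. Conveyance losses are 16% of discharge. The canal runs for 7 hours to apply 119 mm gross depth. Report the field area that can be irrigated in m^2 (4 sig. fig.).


Approach: apply Manning's equation with a conveyance and depth budget, Q = (1/n)*A*R^(2/3)*S^(1/2); Q_field = Q*(1-loss); Area = Q_field*t/(d/1000).
Step 1 — canal discharge (Manning's equation):
  Q = (1/0.0134) * 8.655 * 0.9580^(2/3) * 0.00085^(1/2) = 18.2999 m^3/s
Step 2 — delivered flow: Q_field = 18.2999*(1 - 16/100) = 15.3719 m^3/s
Step 3 — volume delivered: V = 15.3719 * 7*3600 = 387372 m^3
Step 4 — area served: A = V / (depth/1000) = 387372 / 0.119 = 3255000 m^2
Therefore the field area that can be irrigated = 3255000 m^2.


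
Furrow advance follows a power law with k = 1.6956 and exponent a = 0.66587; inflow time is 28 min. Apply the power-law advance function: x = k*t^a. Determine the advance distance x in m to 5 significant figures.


x = 1.6956 * 28^0.66587 = 15.593 m
Therefore the advance distance x = 15.593 m.


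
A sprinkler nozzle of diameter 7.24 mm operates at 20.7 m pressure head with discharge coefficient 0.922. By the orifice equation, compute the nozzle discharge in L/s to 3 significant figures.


Approach: apply the orifice equation, Q = Cd*A*sqrt(2*g*h), A = pi*(d/2)^2.
A = pi*(7.24e-3/2)^2 = 4.1169e-05 m^2
Q = 0.922 * 4.1169e-05 * sqrt(2*9.81*20.7) * 1000 = 0.765 L/s
Therefore the nozzle discharge = 0.765 L/s.


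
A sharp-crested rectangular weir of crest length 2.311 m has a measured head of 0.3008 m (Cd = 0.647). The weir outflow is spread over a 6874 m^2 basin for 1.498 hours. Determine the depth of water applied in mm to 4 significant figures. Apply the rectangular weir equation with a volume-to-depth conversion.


Approach: apply the rectangular weir equation with a volume-to-depth conversion, Q = (2/3)*Cd*L*sqrt(2g)*H^1.5; d = Q*t/A * 1000.
Step 1 — weir discharge:
  Q = (2/3)*0.647*2.311*sqrt(2*9.81)*0.3008^1.5 = 0.728416 m^3/s
Step 2 — volume: V = 0.728416 * 1.498*3600 = 3928.20 m^3
Step 3 — depth: d = V/A * 1000 = 3928.20/6874 * 1000 = 571.5 mm
Therefore the depth of water applied = 571.5 mm.


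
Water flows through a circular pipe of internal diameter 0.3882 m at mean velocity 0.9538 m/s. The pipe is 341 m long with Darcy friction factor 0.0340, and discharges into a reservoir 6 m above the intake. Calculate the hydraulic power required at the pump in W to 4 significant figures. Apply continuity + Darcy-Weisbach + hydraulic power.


Approach: apply continuity + Darcy-Weisbach + hydraulic power, Q = A*v; hf = f*(L/D)*(v^2/(2g)); H = static + hf; P = rho*g*Q*H.
Step 1 — flow rate (continuity, Q = A*v):
  A = pi*(0.3882/2)^2 = 0.118359 m^2
  Q = 0.118359 * 0.9538 = 0.112891 m^3/s
Step 2 — friction head loss (Darcy-Weisbach):
  hf = 0.0340 * (341/0.3882) * (0.9538^2 / (2*9.81))
  hf = 1.38482 m
Step 3 — total head: H = 6 + 1.38482 = 7.38482 m
Step 4 — hydraulic power (P = rho*g*Q*H):
  P = 1000 * 9.81 * 0.112891 * 7.38482 = 8178 W
Therefore the hydraulic power required at the pump = 8178 W.


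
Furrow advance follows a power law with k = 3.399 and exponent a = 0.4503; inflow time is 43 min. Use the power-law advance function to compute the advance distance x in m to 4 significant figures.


Approach: apply the power-law advance function, x = k*t^a.
x = 3.399 * 43^0.4503 = 18.49 m
Therefore the advance distance x = 18.49 m.


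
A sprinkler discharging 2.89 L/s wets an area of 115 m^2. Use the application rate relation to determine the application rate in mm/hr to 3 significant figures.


Approach: apply the application rate relation, rate = (Q/A)*3600.
rate = (2.89 / 115) * 3600 = 90.5 mm/hr
Therefore the application rate = 90.5 mm/hr.


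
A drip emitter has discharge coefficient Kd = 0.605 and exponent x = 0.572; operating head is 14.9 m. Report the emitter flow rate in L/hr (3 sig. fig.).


Approach: apply the emitter characteristic equation, q = Kd * h^x.
q = 0.605 * 14.9^0.572 = 2.84 L/hr
Therefore the emitter flow rate = 2.84 L/hr.


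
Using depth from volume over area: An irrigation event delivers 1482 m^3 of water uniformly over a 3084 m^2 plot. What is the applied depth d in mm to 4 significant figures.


Approach: apply depth from volume over area, d = (V/A)*1000.
d = (1482 / 3084) * 1000 = 480.5 mm
Therefore the applied depth d = 480.5 mm.


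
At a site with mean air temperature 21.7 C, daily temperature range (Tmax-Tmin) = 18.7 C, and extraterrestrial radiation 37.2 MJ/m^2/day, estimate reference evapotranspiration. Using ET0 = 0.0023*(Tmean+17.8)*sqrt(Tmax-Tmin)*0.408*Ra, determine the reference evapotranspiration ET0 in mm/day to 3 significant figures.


ET0 = 0.0023*(21.7+17.8)*sqrt(18.7)*0.408*37.2 = 5.96 mm/day
Therefore the reference evapotranspiration ET0 = 5.96 mm/day.


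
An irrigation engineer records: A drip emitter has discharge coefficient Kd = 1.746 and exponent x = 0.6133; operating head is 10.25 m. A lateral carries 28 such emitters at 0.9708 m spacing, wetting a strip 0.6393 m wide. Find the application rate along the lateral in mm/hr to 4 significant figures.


Approach: apply the emitter equation with a lateral mass balance, q = Kd*h^x; Q = n*q; rate = Q/(n*spacing*width).
Step 1 — single emitter flow (q = Kd*h^x):
  q = 1.746 * 10.25^0.6133 = 7.27648 L/hr
Step 2 — total lateral flow: Q = 28 * 7.27648 = 203.741 L/hr
Step 3 — wetted area: A = 28 * 0.9708 * 0.6393 = 17.3777 m^2
Step 4 — application rate: Q/A = 203.741/17.3777 = 11.72 mm/hr
Therefore the application rate along the lateral = 11.72 mm/hr.


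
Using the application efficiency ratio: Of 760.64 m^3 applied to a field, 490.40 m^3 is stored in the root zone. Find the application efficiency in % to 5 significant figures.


Approach: apply the application efficiency ratio, Ea = (stored/applied)*100.
Ea = (490.40/760.64)*100 = 64.472 %
Therefore the application efficiency = 64.472 %.


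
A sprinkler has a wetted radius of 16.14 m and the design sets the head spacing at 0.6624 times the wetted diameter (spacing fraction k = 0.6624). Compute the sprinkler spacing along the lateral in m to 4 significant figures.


Approach: apply the sprinkler spacing rule (spacing as a fraction of wetted diameter), S = k*(2*R).
S = 0.6624 * (2 * 16.14) = 21.38 m
Therefore the sprinkler spacing along the lateral = 21.38 m.


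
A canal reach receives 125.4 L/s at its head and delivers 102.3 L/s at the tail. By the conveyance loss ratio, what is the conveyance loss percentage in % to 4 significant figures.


Approach: apply the conveyance loss ratio, loss% = ((Q_head - Q_tail)/Q_head)*100.
loss = ((125.4 - 102.3)/125.4)*100 = 18.42 %
Therefore the conveyance loss percentage = 18.42 %.


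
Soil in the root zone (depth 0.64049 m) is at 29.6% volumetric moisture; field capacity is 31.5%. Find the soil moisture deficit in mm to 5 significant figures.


Approach: apply the soil moisture deficit relation, SMD = (FC - theta)/100 * depth * 1000.
SMD = (31.5 - 29.6)/100 * 0.64049 * 1000 = 12.169 mm
Therefore the soil moisture deficit = 12.169 mm.


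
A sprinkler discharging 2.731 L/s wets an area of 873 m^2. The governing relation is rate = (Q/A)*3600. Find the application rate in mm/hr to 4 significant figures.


rate = (2.731 / 873) * 3600 = 11.26 mm/hr
Therefore the application rate = 11.26 mm/hr.


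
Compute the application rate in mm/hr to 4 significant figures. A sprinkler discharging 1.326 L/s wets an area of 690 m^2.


Approach: apply the application rate relation, rate = (Q/A)*3600.
rate = (1.326 / 690) * 3600 = 6.918 mm/hr
Therefore the application rate = 6.918 mm/hr.


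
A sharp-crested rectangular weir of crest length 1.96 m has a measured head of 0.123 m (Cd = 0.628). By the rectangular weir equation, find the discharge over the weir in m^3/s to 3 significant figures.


Approach: apply the rectangular weir equation, Q = (2/3)*Cd*L*sqrt(2g)*H^1.5.
Q = (2/3)*0.628*1.96*sqrt(2*9.81)*0.123^1.5 = 0.157 m^3/s
Therefore the discharge over the weir = 0.157 m^3/s.


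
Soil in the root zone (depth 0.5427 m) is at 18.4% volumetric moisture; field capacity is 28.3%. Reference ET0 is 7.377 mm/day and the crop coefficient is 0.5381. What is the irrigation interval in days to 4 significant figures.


Approach: apply soil-water budget scheduling, SMD = (FC-theta)/100*depth*1000; ETc = ET0*Kc; interval = SMD/ETc.
Step 1 — soil moisture deficit:
  SMD = (28.3 - 18.4)/100 * 0.5427 * 1000 = 53.7273 mm
Step 2 — daily crop ET (ETc = ET0*Kc):
  ETc = 7.377 * 0.5381 = 3.96956 mm/day
Step 3 — irrigation interval (SMD/ETc):
  interval = 53.7273 / 3.96956 = 13.53 days
Therefore the irrigation interval = 13.53 days.


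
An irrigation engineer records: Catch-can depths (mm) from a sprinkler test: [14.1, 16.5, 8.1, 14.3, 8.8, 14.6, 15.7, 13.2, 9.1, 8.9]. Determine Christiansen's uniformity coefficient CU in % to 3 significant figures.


Approach: apply Christiansen's uniformity coefficient, CU = (1 - mean_abs_deviation/mean)*100.
mean = 12.330 mm
mean |d_i - mean| = 2.8840 mm
CU = (1 - 2.8840/12.330)*100 = 76.6 %
Therefore Christiansen's uniformity coefficient CU = 76.6 %.


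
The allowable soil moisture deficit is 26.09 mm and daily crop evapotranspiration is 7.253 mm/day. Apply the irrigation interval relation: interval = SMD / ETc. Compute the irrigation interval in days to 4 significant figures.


interval = 26.09 / 7.253 = 3.597 days
Therefore the irrigation interval = 3.597 days.


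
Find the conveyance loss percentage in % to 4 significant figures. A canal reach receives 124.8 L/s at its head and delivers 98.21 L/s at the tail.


Approach: apply the conveyance loss ratio, loss% = ((Q_head - Q_tail)/Q_head)*100.
loss = ((124.8 - 98.21)/124.8)*100 = 21.31 %
Therefore the conveyance loss percentage = 21.31 %.


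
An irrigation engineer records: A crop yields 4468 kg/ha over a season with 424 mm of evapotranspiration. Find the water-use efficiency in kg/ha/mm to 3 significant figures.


Approach: apply the water-use efficiency ratio, WUE = yield/ET.
WUE = 4468 / 424 = 10.5 kg/ha/mm
Therefore the water-use efficiency = 10.5 kg/ha/mm.


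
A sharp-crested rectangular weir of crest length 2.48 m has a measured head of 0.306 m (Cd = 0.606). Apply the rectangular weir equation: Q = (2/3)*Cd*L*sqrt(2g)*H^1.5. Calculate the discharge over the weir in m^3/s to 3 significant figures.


Q = (2/3)*0.606*2.48*sqrt(2*9.81)*0.306^1.5 = 0.751 m^3/s
Therefore the discharge over the weir = 0.751 m^3/s.


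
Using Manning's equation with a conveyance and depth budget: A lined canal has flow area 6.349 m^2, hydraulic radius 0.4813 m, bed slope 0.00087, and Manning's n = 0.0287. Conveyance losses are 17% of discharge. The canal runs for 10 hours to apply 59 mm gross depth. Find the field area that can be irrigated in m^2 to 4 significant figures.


Approach: apply Manning's equation with a conveyance and depth budget, Q = (1/n)*A*R^(2/3)*S^(1/2); Q_field = Q*(1-loss); Area = Q_field*t/(d/1000).
Step 1 — canal discharge (Manning's equation):
  Q = (1/0.0287) * 6.349 * 0.4813^(2/3) * 0.00087^(1/2) = 4.00738 m^3/s
Step 2 — delivered flow: Q_field = 4.00738*(1 - 17/100) = 3.32612 m^3/s
Step 3 — volume delivered: V = 3.32612 * 10*3600 = 119740 m^3
Step 4 — area served: A = V / (depth/1000) = 119740 / 0.059 = 2029000 m^2
Therefore the field area that can be irrigated = 2029000 m^2.


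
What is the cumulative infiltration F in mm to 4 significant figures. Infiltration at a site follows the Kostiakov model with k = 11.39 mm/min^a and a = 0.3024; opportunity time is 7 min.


Approach: apply the Kostiakov infiltration equation, F = k*t^a.
F = 11.39 * 7^0.3024 = 20.52 mm
Therefore the cumulative infiltration F = 20.52 mm.


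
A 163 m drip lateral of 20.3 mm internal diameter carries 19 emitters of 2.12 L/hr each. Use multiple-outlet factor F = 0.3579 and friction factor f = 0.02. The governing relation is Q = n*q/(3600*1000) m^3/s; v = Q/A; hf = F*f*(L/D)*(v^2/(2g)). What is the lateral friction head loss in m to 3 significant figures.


Q = 19*2.12/(3600*1000) = 1.1189e-05 m^3/s
A = pi*(20.3e-3/2)^2 = 3.2365e-04 m^2, so v = Q/A = 0.034570 m/s
hf = 0.3579*0.02*(163/0.0203)*(0.034570^2/(2*9.81)) = 0.00350 m
Therefore the lateral friction head loss = 0.00350 m.


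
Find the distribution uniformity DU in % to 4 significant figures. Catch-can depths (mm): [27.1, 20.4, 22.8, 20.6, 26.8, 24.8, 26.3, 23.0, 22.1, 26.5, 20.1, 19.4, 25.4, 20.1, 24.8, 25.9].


Approach: apply the low-quarter distribution uniformity, DU = (mean of lowest quarter of readings / overall mean)*100.
sorted lowest 4 of 16: [19.4, 20.1, 20.1, 20.4] -> mean = 20.0000 mm
overall mean = 23.5063 mm
DU = (20.0000/23.5063)*100 = 85.08 %
Therefore the distribution uniformity DU = 85.08 %.


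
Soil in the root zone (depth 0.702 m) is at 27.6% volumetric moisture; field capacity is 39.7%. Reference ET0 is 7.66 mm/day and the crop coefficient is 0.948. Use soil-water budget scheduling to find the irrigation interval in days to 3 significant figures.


Approach: apply soil-water budget scheduling, SMD = (FC-theta)/100*depth*1000; ETc = ET0*Kc; interval = SMD/ETc.
Step 1 — soil moisture deficit:
  SMD = (39.7 - 27.6)/100 * 0.702 * 1000 = 84.942 mm
Step 2 — daily crop ET (ETc = ET0*Kc):
  ETc = 7.66 * 0.948 = 7.2617 mm/day
Step 3 — irrigation interval (SMD/ETc):
  interval = 84.942 / 7.2617 = 11.7 days
Therefore the irrigation interval = 11.7 days.


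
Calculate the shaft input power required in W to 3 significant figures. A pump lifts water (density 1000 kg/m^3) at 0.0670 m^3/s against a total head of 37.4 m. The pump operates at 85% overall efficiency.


Approach: apply hydraulic power then efficiency conversion, P = rho*g*Q*H; P_in = P/eta.
Step 1 — hydraulic power (P = rho*g*Q*H):
  P = 1000 * 9.81 * 0.0670 * 37.4 = 24582 W
Step 2 — input power: P_in = P/eta = 24582 / 0.85 = 28900 W
Therefore the shaft input power required = 28900 W.


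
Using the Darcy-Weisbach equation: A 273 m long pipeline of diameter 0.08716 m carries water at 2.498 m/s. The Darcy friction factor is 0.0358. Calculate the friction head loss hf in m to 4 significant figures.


Approach: apply the Darcy-Weisbach equation, hf = f*(L/D)*(v^2/(2g)).
hf = 0.0358 * (273/0.08716) * (2.498^2 / (2*9.81))
hf = 35.66 m
Therefore the friction head loss hf = 35.66 m.


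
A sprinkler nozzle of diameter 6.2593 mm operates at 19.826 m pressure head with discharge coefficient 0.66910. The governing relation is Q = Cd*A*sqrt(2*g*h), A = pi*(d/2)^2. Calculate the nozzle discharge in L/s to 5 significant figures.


A = pi*(6.2593e-3/2)^2 = 3.077099e-05 m^2
Q = 0.66910 * 3.077099e-05 * sqrt(2*9.81*19.826) * 1000 = 0.40607 L/s
Therefore the nozzle discharge = 0.40607 L/s.


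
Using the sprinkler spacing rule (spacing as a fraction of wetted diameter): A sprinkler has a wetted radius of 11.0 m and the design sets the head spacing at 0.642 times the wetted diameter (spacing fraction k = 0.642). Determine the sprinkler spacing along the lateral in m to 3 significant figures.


Approach: apply the sprinkler spacing rule (spacing as a fraction of wetted diameter), S = k*(2*R).
S = 0.642 * (2 * 11.0) = 14.1 m
Therefore the sprinkler spacing along the lateral = 14.1 m.


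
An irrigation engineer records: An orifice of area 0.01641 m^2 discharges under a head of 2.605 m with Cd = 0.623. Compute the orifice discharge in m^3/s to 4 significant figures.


Approach: apply the orifice equation, Q = Cd*A*sqrt(2*g*h).
Q = 0.623 * 0.01641 * sqrt(2*9.81*2.605) = 0.07309 m^3/s
Therefore the orifice discharge = 0.07309 m^3/s.


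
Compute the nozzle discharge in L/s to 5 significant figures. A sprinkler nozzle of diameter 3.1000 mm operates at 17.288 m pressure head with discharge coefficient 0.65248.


Approach: apply the orifice equation, Q = Cd*A*sqrt(2*g*h), A = pi*(d/2)^2.
A = pi*(3.1000e-3/2)^2 = 7.547676e-06 m^2
Q = 0.65248 * 7.547676e-06 * sqrt(2*9.81*17.288) * 1000 = 0.090699 L/s
Therefore the nozzle discharge = 0.090699 L/s.


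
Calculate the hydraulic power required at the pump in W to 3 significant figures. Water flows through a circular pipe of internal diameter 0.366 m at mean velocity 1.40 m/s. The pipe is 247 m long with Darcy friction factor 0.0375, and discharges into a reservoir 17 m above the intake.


Approach: apply continuity + Darcy-Weisbach + hydraulic power, Q = A*v; hf = f*(L/D)*(v^2/(2g)); H = static + hf; P = rho*g*Q*H.
Step 1 — flow rate (continuity, Q = A*v):
  A = pi*(0.366/2)^2 = 0.10521 m^2
  Q = 0.10521 * 1.40 = 0.14729 m^3/s
Step 2 — friction head loss (Darcy-Weisbach):
  hf = 0.0375 * (247/0.366) * (1.40^2 / (2*9.81))
  hf = 2.5282 m
Step 3 — total head: H = 17 + 2.5282 = 19.528 m
Step 4 — hydraulic power (P = rho*g*Q*H):
  P = 1000 * 9.81 * 0.14729 * 19.528 = 28200 W
Therefore the hydraulic power required at the pump = 28200 W.


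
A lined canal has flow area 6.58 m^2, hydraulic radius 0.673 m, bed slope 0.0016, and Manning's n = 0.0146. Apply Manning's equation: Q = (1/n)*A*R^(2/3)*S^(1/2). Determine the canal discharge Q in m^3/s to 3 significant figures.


Q = (1/0.0146) * 6.58 * 0.673^(2/3) * 0.0016^(1/2) = 13.8 m^3/s
Therefore the canal discharge Q = 13.8 m^3/s.


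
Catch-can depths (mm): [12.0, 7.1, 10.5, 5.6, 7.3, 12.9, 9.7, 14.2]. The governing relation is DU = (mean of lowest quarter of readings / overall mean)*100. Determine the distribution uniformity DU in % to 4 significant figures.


sorted lowest 2 of 8: [5.6, 7.1] -> mean = 6.35000 mm
overall mean = 9.91250 mm
DU = (6.35000/9.91250)*100 = 64.06 %
Therefore the distribution uniformity DU = 64.06 %.


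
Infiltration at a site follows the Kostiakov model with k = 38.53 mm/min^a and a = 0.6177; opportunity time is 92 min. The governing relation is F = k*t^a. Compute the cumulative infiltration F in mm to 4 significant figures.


F = 38.53 * 92^0.6177 = 629.3 mm
Therefore the cumulative infiltration F = 629.3 mm.


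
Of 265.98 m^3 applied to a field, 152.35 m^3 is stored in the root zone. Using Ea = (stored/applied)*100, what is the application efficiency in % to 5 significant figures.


Ea = (152.35/265.98)*100 = 57.279 %
Therefore the application efficiency = 57.279 %.


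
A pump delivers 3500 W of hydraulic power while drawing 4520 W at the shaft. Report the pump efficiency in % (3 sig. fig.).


Approach: apply the efficiency ratio, eta = (P_out/P_in)*100.
eta = (3500 / 4520) * 100 = 77.4 %
Therefore the pump efficiency = 77.4 %.


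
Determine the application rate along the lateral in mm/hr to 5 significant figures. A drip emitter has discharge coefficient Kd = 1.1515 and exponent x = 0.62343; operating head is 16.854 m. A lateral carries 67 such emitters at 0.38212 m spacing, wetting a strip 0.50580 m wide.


Approach: apply the emitter equation with a lateral mass balance, q = Kd*h^x; Q = n*q; rate = Q/(n*spacing*width).
Step 1 — single emitter flow (q = Kd*h^x):
  q = 1.1515 * 16.854^0.62343 = 6.699269 L/hr
Step 2 — total lateral flow: Q = 67 * 6.699269 = 448.8510 L/hr
Step 3 — wetted area: A = 67 * 0.38212 * 0.50580 = 12.94951 m^2
Step 4 — application rate: Q/A = 448.8510/12.94951 = 34.662 mm/hr
Therefore the application rate along the lateral = 34.662 mm/hr.


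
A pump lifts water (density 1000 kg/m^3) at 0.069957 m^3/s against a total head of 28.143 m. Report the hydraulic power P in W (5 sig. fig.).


Approach: apply the hydraulic power relation, P = rho*g*Q*H.
P = 1000 * 9.81 * 0.069957 * 28.143 = 19314 W
Therefore the hydraulic power P = 19314 W.


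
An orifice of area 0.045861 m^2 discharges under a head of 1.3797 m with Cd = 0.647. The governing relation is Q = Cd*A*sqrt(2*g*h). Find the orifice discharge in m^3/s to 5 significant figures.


Q = 0.647 * 0.045861 * sqrt(2*9.81*1.3797) = 0.15438 m^3/s
Therefore the orifice discharge = 0.15438 m^3/s.


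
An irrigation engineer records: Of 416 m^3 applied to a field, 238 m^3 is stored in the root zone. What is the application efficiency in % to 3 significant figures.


Approach: apply the application efficiency ratio, Ea = (stored/applied)*100.
Ea = (238/416)*100 = 57.2 %
Therefore the application efficiency = 57.2 %.


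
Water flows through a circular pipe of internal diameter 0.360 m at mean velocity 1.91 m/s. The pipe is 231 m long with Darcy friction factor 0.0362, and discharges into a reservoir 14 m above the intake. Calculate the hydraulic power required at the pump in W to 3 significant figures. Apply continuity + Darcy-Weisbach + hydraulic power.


Approach: apply continuity + Darcy-Weisbach + hydraulic power, Q = A*v; hf = f*(L/D)*(v^2/(2g)); H = static + hf; P = rho*g*Q*H.
Step 1 — flow rate (continuity, Q = A*v):
  A = pi*(0.360/2)^2 = 0.10179 m^2
  Q = 0.10179 * 1.91 = 0.19441 m^3/s
Step 2 — friction head loss (Darcy-Weisbach):
  hf = 0.0362 * (231/0.360) * (1.91^2 / (2*9.81))
  hf = 4.3190 m
Step 3 — total head: H = 14 + 4.3190 = 18.319 m
Step 4 — hydraulic power (P = rho*g*Q*H):
  P = 1000 * 9.81 * 0.19441 * 18.319 = 34900 W
Therefore the hydraulic power required at the pump = 34900 W.


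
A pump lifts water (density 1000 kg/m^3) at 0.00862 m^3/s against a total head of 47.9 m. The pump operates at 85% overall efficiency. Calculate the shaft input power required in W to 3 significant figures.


Approach: apply hydraulic power then efficiency conversion, P = rho*g*Q*H; P_in = P/eta.
Step 1 — hydraulic power (P = rho*g*Q*H):
  P = 1000 * 9.81 * 0.00862 * 47.9 = 4050.5 W
Step 2 — input power: P_in = P/eta = 4050.5 / 0.85 = 4770 W
Therefore the shaft input power required = 4770 W.


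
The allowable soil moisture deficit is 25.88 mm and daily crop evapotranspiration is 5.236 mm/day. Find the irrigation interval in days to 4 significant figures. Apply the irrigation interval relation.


Approach: apply the irrigation interval relation, interval = SMD / ETc.
interval = 25.88 / 5.236 = 4.943 days
Therefore the irrigation interval = 4.943 days.


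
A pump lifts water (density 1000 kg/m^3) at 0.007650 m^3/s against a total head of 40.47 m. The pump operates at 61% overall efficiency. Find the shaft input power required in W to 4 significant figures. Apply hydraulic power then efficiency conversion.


Approach: apply hydraulic power then efficiency conversion, P = rho*g*Q*H; P_in = P/eta.
Step 1 — hydraulic power (P = rho*g*Q*H):
  P = 1000 * 9.81 * 0.007650 * 40.47 = 3037.13 W
Step 2 — input power: P_in = P/eta = 3037.13 / 0.61 = 4979 W
Therefore the shaft input power required = 4979 W.


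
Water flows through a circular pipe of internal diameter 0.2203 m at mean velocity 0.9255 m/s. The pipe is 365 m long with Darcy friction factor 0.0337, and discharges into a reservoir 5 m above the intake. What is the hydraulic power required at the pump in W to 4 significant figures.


Approach: apply continuity + Darcy-Weisbach + hydraulic power, Q = A*v; hf = f*(L/D)*(v^2/(2g)); H = static + hf; P = rho*g*Q*H.
Step 1 — flow rate (continuity, Q = A*v):
  A = pi*(0.2203/2)^2 = 0.0381170 m^2
  Q = 0.0381170 * 0.9255 = 0.0352773 m^3/s
Step 2 — friction head loss (Darcy-Weisbach):
  hf = 0.0337 * (365/0.2203) * (0.9255^2 / (2*9.81))
  hf = 2.43760 m
Step 3 — total head: H = 5 + 2.43760 = 7.43760 m
Step 4 — hydraulic power (P = rho*g*Q*H):
  P = 1000 * 9.81 * 0.0352773 * 7.43760 = 2574 W
Therefore the hydraulic power required at the pump = 2574 W.


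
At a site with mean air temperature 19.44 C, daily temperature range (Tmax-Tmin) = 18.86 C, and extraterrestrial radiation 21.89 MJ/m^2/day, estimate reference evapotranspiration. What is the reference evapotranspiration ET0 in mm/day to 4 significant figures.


Approach: apply the Hargreaves-Samani method, ET0 = 0.0023*(Tmean+17.8)*sqrt(Tmax-Tmin)*0.408*Ra.
ET0 = 0.0023*(19.44+17.8)*sqrt(18.86)*0.408*21.89 = 3.322 mm/day
Therefore the reference evapotranspiration ET0 = 3.322 mm/day.


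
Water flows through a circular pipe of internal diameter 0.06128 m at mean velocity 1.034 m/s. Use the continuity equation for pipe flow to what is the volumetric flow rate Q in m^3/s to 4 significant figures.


Approach: apply the continuity equation for pipe flow, Q = A * v with A = pi*(D/2)^2.
A = pi*(0.06128/2)^2 = 0.00294936 m^2
Q = 0.00294936 * 1.034 = 0.003050 m^3/s
Therefore the volumetric flow rate Q = 0.003050 m^3/s.


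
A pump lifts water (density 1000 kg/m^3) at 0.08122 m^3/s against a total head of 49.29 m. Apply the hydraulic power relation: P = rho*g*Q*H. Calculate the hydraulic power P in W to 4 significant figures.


P = 1000 * 9.81 * 0.08122 * 49.29 = 39270 W
Therefore the hydraulic power P = 39270 W.


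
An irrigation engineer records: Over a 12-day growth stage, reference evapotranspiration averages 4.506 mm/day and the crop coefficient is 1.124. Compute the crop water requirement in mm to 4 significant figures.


Approach: apply the crop water requirement relation, CWR = ET0 * Kc * days.
CWR = 4.506 * 1.124 * 12 = 60.78 mm
Therefore the crop water requirement = 60.78 mm.


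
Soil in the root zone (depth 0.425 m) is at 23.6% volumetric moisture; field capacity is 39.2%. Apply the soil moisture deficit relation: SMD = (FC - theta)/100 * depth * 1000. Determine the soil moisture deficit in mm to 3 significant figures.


SMD = (39.2 - 23.6)/100 * 0.425 * 1000 = 66.3 mm
Therefore the soil moisture deficit = 66.3 mm.


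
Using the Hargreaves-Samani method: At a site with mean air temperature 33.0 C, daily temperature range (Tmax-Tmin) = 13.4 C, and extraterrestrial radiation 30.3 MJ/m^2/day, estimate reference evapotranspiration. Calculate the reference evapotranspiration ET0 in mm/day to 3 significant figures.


Approach: apply the Hargreaves-Samani method, ET0 = 0.0023*(Tmean+17.8)*sqrt(Tmax-Tmin)*0.408*Ra.
ET0 = 0.0023*(33.0+17.8)*sqrt(13.4)*0.408*30.3 = 5.29 mm/day
Therefore the reference evapotranspiration ET0 = 5.29 mm/day.


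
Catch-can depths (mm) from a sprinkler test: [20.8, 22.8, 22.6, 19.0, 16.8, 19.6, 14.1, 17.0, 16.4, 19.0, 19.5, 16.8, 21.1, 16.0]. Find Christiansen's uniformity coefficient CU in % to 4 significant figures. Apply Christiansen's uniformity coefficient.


Approach: apply Christiansen's uniformity coefficient, CU = (1 - mean_abs_deviation/mean)*100.
mean = 18.6786 mm
mean |d_i - mean| = 2.13878 mm
CU = (1 - 2.13878/18.6786)*100 = 88.55 %
Therefore Christiansen's uniformity coefficient CU = 88.55 %.


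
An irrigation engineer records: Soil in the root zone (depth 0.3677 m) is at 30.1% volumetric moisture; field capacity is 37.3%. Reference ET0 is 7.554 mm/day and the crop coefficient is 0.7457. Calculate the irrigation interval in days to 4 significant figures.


Approach: apply soil-water budget scheduling, SMD = (FC-theta)/100*depth*1000; ETc = ET0*Kc; interval = SMD/ETc.
Step 1 — soil moisture deficit:
  SMD = (37.3 - 30.1)/100 * 0.3677 * 1000 = 26.4744 mm
Step 2 — daily crop ET (ETc = ET0*Kc):
  ETc = 7.554 * 0.7457 = 5.63302 mm/day
Step 3 — irrigation interval (SMD/ETc):
  interval = 26.4744 / 5.63302 = 4.700 days
Therefore the irrigation interval = 4.700 days.


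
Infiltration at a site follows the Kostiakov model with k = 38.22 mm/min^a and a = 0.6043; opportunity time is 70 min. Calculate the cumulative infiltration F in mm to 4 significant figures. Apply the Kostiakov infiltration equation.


Approach: apply the Kostiakov infiltration equation, F = k*t^a.
F = 38.22 * 70^0.6043 = 498.1 mm
Therefore the cumulative infiltration F = 498.1 mm.


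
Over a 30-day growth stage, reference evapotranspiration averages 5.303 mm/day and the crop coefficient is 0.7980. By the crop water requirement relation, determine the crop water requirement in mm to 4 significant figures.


Approach: apply the crop water requirement relation, CWR = ET0 * Kc * days.
CWR = 5.303 * 0.7980 * 30 = 127.0 mm
Therefore the crop water requirement = 127.0 mm.


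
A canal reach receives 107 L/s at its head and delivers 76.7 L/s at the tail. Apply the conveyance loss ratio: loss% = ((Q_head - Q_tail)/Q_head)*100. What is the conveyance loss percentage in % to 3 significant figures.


loss = ((107 - 76.7)/107)*100 = 28.3 %
Therefore the conveyance loss percentage = 28.3 %.


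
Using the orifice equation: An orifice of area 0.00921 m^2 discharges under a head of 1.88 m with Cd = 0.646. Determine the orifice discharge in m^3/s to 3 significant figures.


Approach: apply the orifice equation, Q = Cd*A*sqrt(2*g*h).
Q = 0.646 * 0.00921 * sqrt(2*9.81*1.88) = 0.0361 m^3/s
Therefore the orifice discharge = 0.0361 m^3/s.
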